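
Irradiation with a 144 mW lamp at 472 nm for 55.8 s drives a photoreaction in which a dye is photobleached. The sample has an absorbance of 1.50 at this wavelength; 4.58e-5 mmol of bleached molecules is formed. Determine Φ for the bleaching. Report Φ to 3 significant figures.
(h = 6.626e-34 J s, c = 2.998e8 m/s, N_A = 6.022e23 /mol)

Φ = 0.00149

Product: 4.58e-5 mmol = 4.58e-8 mol.
Photon energy at 472 nm: hc/λ = (6.626e-34)(2.998e8)/(472e-9) = 4.209e-19 J.
Energy delivered: (144 mW)(55.8 s) = 8.035 J.
Photons incident: 8.035 / 4.209e-19 = 1.909e19, i.e. 1.909e19/6.022e23 = 3.170e-5 mol.
Fraction absorbed: 1 − 10^(−1.50) = 0.9684.
Photons absorbed: 0.9684 × 3.170e-5 = 3.070e-5 mol.
Φ = 4.58e-8 mol / 3.070e-5 mol photons = 0.00149.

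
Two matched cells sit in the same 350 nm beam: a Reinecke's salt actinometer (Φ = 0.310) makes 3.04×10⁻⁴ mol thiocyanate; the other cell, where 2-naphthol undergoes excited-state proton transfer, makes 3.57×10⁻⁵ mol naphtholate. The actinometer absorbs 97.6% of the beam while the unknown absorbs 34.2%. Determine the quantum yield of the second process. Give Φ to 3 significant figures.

Photons absorbed by the actinometer: 3.04×10⁻⁴ / 0.310 = 9.806×10⁻⁴ mol.
Incident flux: 9.806×10⁻⁴ / 0.976 = 0.001005 einstein.
Absorbed by unknown: 0.342 × 0.001005 = 3.437×10⁻⁴ mol.
Φ(unknown) = 3.57×10⁻⁵ / 3.437×10⁻⁴ = 0.104.

Φ = 0.104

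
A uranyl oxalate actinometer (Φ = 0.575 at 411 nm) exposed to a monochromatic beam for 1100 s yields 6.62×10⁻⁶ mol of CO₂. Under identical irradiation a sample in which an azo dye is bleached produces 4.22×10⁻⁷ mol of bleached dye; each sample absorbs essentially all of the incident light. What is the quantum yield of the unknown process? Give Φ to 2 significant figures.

Photons absorbed by the actinometer: 6.62×10⁻⁶ / 0.575 = 1.151×10⁻⁵ mol.
Φ(unknown) = 4.22×10⁻⁷ / 1.151×10⁻⁵ = 0.037.

Φ = 0.037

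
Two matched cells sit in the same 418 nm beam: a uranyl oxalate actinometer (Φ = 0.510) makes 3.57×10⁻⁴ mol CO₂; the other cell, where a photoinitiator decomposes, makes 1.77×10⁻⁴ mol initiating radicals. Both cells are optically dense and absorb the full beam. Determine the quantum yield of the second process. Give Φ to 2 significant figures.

Φ = 0.25

Photons absorbed by the actinometer: 3.57×10⁻⁴ / 0.510 = 7.000×10⁻⁴ mol.
Φ(unknown) = 1.77×10⁻⁴ / 7.000×10⁻⁴ = 0.25.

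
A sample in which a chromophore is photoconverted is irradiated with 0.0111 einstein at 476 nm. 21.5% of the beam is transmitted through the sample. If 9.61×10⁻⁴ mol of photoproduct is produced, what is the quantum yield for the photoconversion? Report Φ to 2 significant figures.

Φ = 0.11

Fraction absorbed: 1 − 21.5/100 = 0.7850.
Photons absorbed: 0.7850 × 0.0111 = 0.008714 mol.
Φ = 9.61×10⁻⁴ mol / 0.008714 mol photons = 0.11.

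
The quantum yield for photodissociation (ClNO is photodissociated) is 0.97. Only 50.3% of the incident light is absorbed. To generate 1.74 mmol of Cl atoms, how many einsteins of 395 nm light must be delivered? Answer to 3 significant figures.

Product: 1.74 mmol = 0.00174 mol.
Photons that must be absorbed: 0.00174 / 0.97 = 0.001794 mol.
Incident photons needed: 0.001794 / 0.503 = 0.003567 mol.

0.00357 einstein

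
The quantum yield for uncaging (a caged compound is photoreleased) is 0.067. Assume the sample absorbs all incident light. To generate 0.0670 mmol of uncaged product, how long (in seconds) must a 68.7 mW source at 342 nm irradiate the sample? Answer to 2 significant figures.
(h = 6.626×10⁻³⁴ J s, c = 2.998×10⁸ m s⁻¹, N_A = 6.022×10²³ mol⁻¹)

Product: 0.0670 mmol = 6.70×10⁻⁵ mol.
Photons that must be absorbed: 6.70×10⁻⁵ / 0.067 = 0.001000 mol.
Photon energy: hc/λ = 5.808×10⁻¹⁹ J; per mole, 3.498×10⁵ J mol⁻¹.
Energy required: 0.001000 × 3.498×10⁵ = 349.8 J.
Time: 349.8 J / 0.0687 W = 5100 s.

t ≈ 5100 s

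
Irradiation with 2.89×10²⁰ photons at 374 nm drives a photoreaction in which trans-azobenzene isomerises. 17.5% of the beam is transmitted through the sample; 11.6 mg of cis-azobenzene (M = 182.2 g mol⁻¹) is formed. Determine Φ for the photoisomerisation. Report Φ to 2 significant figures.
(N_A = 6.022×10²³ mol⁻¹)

Product: 11.6 mg / 182.2 g mol⁻¹ = 6.367×10⁻⁵ mol.
Moles of photons: 2.89×10²⁰ / 6.022×10²³ = 4.799×10⁻⁴ mol.
Fraction absorbed: 1 − 17.5/100 = 0.8250.
Photons absorbed: 0.8250 × 4.799×10⁻⁴ = 3.959×10⁻⁴ mol.
Φ = 6.367×10⁻⁵ mol / 3.959×10⁻⁴ mol photons = 0.16.

Φ = 0.16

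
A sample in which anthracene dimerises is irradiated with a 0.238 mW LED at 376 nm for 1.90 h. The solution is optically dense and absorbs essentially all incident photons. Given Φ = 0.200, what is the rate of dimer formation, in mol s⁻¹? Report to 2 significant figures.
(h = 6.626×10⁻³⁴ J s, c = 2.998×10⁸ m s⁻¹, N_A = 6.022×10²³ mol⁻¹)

Photon energy at 376 nm: hc/λ = (6.626×10⁻³⁴)(2.998×10⁸)/(376×10⁻⁹) = 5.283×10⁻¹⁹ J.
Energy delivered: (0.238 mW)(6840 s) = 1.628 J.
Photons incident: 1.628 / 5.283×10⁻¹⁹ = 3.082×10¹⁸, i.e. 3.082×10¹⁸/6.022×10²³ = 5.118×10⁻⁶ mol.
Product formed: 0.200 × 5.118×10⁻⁶ = 1.024×10⁻⁶ mol.
Rate: 1.024×10⁻⁶ / 6840 s = 1.5×10⁻¹⁰ mol s⁻¹.

1.5×10⁻¹⁰ mol s⁻¹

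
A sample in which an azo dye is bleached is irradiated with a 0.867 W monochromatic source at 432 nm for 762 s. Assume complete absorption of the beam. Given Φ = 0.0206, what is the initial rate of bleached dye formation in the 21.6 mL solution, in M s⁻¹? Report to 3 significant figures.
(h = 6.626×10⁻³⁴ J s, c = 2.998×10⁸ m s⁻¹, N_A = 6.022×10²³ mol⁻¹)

2.99×10⁻⁶ M s⁻¹

Photon energy at 432 nm: hc/λ = (6.626×10⁻³⁴)(2.998×10⁸)/(432×10⁻⁹) = 4.598×10⁻¹⁹ J.
Energy delivered: (0.867 W)(762 s) = 660.7 J.
Photons incident: 660.7 / 4.598×10⁻¹⁹ = 1.437×10²¹, i.e. 1.437×10²¹/6.022×10²³ = 0.002386 mol.
Product formed: 0.0206 × 0.002386 = 4.915×10⁻⁵ mol.
Rate: 4.915×10⁻⁵ mol / (762 s × 0.0216 L) = 2.99×10⁻⁶ M s⁻¹.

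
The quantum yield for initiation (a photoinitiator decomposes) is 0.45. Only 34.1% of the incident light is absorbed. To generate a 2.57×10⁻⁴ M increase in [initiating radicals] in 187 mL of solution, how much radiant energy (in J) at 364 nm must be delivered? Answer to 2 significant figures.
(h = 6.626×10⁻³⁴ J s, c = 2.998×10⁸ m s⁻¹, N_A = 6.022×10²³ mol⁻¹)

Product: (2.57×10⁻⁴ M)(0.187 L) = 4.806×10⁻⁵ mol.
Photons that must be absorbed: 4.806×10⁻⁵ / 0.45 = 1.068×10⁻⁴ mol.
Incident photons needed: 1.068×10⁻⁴ / 0.341 = 3.132×10⁻⁴ mol.
Photon energy: hc/λ = 5.457×10⁻¹⁹ J; per mole, 3.286×10⁵ J mol⁻¹.
Energy required: 3.132×10⁻⁴ × 3.286×10⁵ = 100 J.

100 J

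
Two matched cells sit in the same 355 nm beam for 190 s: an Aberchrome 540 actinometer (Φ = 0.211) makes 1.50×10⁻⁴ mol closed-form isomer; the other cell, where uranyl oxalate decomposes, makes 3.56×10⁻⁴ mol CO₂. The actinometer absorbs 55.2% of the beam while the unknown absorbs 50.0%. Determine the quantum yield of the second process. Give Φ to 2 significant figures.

Photons absorbed by the actinometer: 1.50×10⁻⁴ / 0.211 = 7.109×10⁻⁴ mol.
Incident flux: 7.109×10⁻⁴ / 0.552 = 0.001288 einstein.
Absorbed by unknown: 0.500 × 0.001288 = 6.440×10⁻⁴ mol.
Φ(unknown) = 3.56×10⁻⁴ / 6.440×10⁻⁴ = 0.55.

Φ = 0.55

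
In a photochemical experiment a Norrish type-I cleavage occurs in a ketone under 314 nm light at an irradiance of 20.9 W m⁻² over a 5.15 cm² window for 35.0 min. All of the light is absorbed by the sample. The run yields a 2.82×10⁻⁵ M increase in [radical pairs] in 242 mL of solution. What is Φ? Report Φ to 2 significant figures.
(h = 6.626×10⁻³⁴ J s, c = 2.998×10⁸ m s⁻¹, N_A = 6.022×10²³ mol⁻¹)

Φ = 0.12

Product: (2.82×10⁻⁵ M)(0.242 L) = 6.824×10⁻⁶ mol.
Photon energy at 314 nm: hc/λ = (6.626×10⁻³⁴)(2.998×10⁸)/(314×10⁻⁹) = 6.326×10⁻¹⁹ J.
Energy delivered: (20.9 W m⁻²)(5.15×10⁻⁴ m²)(2100 s) = 22.60 J.
Photons incident: 22.60 / 6.326×10⁻¹⁹ = 3.573×10¹⁹, i.e. 3.573×10¹⁹/6.022×10²³ = 5.933×10⁻⁵ mol.
Φ = 6.824×10⁻⁶ mol / 5.933×10⁻⁵ mol photons = 0.12.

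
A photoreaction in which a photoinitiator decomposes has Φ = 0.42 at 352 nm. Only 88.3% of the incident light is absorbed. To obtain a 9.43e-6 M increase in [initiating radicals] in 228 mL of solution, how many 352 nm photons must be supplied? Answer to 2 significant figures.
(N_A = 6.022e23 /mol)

Product: (9.43e-6 M)(0.228 L) = 2.150e-6 mol.
Photons that must be absorbed: 2.150e-6 / 0.42 = 5.119e-6 mol.
Incident photons needed: 5.119e-6 / 0.883 = 5.797e-6 mol.
Photon count: 5.797e-6 × 6.022e23 = 3.5e18.

3.5e18 photons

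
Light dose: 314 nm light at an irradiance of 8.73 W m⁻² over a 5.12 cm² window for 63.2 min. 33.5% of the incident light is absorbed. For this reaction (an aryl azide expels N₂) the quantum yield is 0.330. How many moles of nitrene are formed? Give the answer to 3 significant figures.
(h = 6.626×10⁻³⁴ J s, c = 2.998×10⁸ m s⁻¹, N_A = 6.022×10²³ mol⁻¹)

Photon energy at 314 nm: hc/λ = (6.626×10⁻³⁴)(2.998×10⁸)/(314×10⁻⁹) = 6.326×10⁻¹⁹ J.
Energy delivered: (8.73 W m⁻²)(5.12×10⁻⁴ m²)(3792 s) = 16.95 J.
Photons incident: 16.95 / 6.326×10⁻¹⁹ = 2.679×10¹⁹, i.e. 2.679×10¹⁹/6.022×10²³ = 4.449×10⁻⁵ mol.
Photons absorbed: 0.335 × 4.449×10⁻⁵ = 1.490×10⁻⁵ mol.
Product: Φ × n_abs = 0.330 × 1.490×10⁻⁵ = 4.917×10⁻⁶ mol.

4.92×10⁻⁶ mol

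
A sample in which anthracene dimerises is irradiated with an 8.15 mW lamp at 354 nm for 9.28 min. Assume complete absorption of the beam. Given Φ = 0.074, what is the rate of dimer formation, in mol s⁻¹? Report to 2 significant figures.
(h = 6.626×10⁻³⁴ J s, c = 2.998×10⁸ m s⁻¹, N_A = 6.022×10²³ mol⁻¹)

Photon energy at 354 nm: hc/λ = (6.626×10⁻³⁴)(2.998×10⁸)/(354×10⁻⁹) = 5.612×10⁻¹⁹ J.
Energy delivered: (8.15 mW)(556.8 s) = 4.538 J.
Photons incident: 4.538 / 5.612×10⁻¹⁹ = 8.086×10¹⁸, i.e. 8.086×10¹⁸/6.022×10²³ = 1.343×10⁻⁵ mol.
Product formed: 0.074 × 1.343×10⁻⁵ = 9.938×10⁻⁷ mol.
Rate: 9.938×10⁻⁷ / 556.8 s = 1.8×10⁻⁹ mol s⁻¹.

1.8×10⁻⁹ mol s⁻¹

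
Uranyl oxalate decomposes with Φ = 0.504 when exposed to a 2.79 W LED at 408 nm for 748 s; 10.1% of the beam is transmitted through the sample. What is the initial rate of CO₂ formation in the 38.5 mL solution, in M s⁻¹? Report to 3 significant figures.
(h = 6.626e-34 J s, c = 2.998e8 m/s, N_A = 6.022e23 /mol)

Photon energy at 408 nm: hc/λ = (6.626e-34)(2.998e8)/(408e-9) = 4.869e-19 J.
Energy delivered: (2.79 W)(748 s) = 2087 J.
Photons incident: 2087 / 4.869e-19 = 4.286e21, i.e. 4.286e21/6.022e23 = 0.007117 mol.
Fraction absorbed: 1 − 10.1/100 = 0.8990.
Photons absorbed: 0.8990 × 0.007117 = 0.006398 mol.
Product formed: 0.504 × 0.006398 = 0.003225 mol.
Rate: 0.003225 mol / (748 s × 0.0385 L) = 1.12e-4 M s⁻¹.

1.12e-4 M s⁻¹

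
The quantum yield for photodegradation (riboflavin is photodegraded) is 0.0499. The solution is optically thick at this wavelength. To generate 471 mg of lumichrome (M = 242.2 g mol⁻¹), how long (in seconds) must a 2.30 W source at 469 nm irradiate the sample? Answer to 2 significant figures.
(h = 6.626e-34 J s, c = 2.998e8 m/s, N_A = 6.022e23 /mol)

t ≈ 4300 s

Product: 471 mg / 242.2 g mol⁻¹ = 0.001945 mol.
Photons that must be absorbed: 0.001945 / 0.0499 = 0.03898 mol.
Photon energy: hc/λ = 4.236e-19 J; per mole, 2.551e5 J mol⁻¹.
Energy required: 0.03898 × 2.551e5 = 9944 J.
Time: 9944 J / 2.3 W = 4300 s.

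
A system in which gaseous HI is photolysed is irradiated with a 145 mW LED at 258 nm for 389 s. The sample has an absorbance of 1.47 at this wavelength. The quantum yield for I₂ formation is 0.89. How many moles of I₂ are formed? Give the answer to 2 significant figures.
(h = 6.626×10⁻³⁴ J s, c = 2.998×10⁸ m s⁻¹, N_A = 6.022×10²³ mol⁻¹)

Photon energy at 258 nm: hc/λ = (6.626×10⁻³⁴)(2.998×10⁸)/(258×10⁻⁹) = 7.700×10⁻¹⁹ J.
Energy delivered: (145 mW)(389 s) = 56.40 J.
Photons incident: 56.40 / 7.700×10⁻¹⁹ = 7.325×10¹⁹, i.e. 7.325×10¹⁹/6.022×10²³ = 1.216×10⁻⁴ mol.
Fraction absorbed: 1 − 10^(−1.47) = 0.9661.
Photons absorbed: 0.9661 × 1.216×10⁻⁴ = 1.175×10⁻⁴ mol.
Product: Φ × n_abs = 0.89 × 1.175×10⁻⁴ = 1.046×10⁻⁴ mol.

1.0×10⁻⁴ mol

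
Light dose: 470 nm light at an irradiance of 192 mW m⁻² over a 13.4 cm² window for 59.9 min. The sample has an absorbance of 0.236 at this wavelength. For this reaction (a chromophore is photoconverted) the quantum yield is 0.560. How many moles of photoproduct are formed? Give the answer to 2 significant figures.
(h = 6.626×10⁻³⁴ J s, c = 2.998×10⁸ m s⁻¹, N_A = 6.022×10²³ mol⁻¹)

8.5×10⁻⁷ mol

Photon energy at 470 nm: hc/λ = (6.626×10⁻³⁴)(2.998×10⁸)/(470×10⁻⁹) = 4.227×10⁻¹⁹ J.
Energy delivered: (192 mW m⁻²)(13.4×10⁻⁴ m²)(3594 s) = 0.9247 J.
Photons incident: 0.9247 / 4.227×10⁻¹⁹ = 2.188×10¹⁸, i.e. 2.188×10¹⁸/6.022×10²³ = 3.633×10⁻⁶ mol.
Fraction absorbed: 1 − 10^(−0.236) = 0.4192.
Photons absorbed: 0.4192 × 3.633×10⁻⁶ = 1.523×10⁻⁶ mol.
Product: Φ × n_abs = 0.560 × 1.523×10⁻⁶ = 8.529×10⁻⁷ mol.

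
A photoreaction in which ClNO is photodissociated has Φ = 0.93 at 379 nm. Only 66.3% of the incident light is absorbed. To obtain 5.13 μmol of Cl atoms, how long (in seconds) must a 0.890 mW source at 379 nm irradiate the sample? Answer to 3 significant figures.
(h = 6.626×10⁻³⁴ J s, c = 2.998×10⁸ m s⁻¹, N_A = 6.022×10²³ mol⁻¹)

t ≈ 2950 s

Product: 5.13 μmol = 5.13×10⁻⁶ mol.
Photons that must be absorbed: 5.13×10⁻⁶ / 0.93 = 5.516×10⁻⁶ mol.
Incident photons needed: 5.516×10⁻⁶ / 0.663 = 8.320×10⁻⁶ mol.
Photon energy: hc/λ = 5.241×10⁻¹⁹ J; per mole, 3.156×10⁵ J mol⁻¹.
Energy required: 8.320×10⁻⁶ × 3.156×10⁵ = 2.626 J.
Time: 2.626 J / 0.00089 W = 2950 s.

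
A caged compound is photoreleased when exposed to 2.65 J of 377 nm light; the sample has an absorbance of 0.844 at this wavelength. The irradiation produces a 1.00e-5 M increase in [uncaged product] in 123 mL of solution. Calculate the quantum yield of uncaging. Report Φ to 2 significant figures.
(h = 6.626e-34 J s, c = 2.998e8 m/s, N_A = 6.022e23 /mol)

Product: (1.00e-5 M)(0.123 L) = 1.230e-6 mol.
Photon energy at 377 nm: hc/λ = (6.626e-34)(2.998e8)/(377e-9) = 5.269e-19 J.
Photons incident: 2.65 / 5.269e-19 = 5.029e18, i.e. 5.029e18/6.022e23 = 8.351e-6 mol.
Fraction absorbed: 1 − 10^(−0.844) = 0.8568.
Photons absorbed: 0.8568 × 8.351e-6 = 7.155e-6 mol.
Φ = 1.230e-6 mol / 7.155e-6 mol photons = 0.17.

Φ = 0.17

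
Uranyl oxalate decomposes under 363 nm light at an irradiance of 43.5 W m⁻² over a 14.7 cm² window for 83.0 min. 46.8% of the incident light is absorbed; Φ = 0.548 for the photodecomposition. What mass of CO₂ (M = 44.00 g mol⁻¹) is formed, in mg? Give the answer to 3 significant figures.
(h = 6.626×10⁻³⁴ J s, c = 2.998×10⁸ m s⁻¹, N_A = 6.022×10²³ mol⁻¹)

10.9 mg

Photon energy at 363 nm: hc/λ = (6.626×10⁻³⁴)(2.998×10⁸)/(363×10⁻⁹) = 5.472×10⁻¹⁹ J.
Energy delivered: (43.5 W m⁻²)(14.7×10⁻⁴ m²)(4980 s) = 318.4 J.
Photons incident: 318.4 / 5.472×10⁻¹⁹ = 5.819×10²⁰, i.e. 5.819×10²⁰/6.022×10²³ = 9.663×10⁻⁴ mol.
Photons absorbed: 0.468 × 9.663×10⁻⁴ = 4.522×10⁻⁴ mol.
Product: Φ × n_abs = 0.548 × 4.522×10⁻⁴ = 2.478×10⁻⁴ mol.
Mass: 2.478×10⁻⁴ × 44.00 = 0.01090 g = 10.9 mg.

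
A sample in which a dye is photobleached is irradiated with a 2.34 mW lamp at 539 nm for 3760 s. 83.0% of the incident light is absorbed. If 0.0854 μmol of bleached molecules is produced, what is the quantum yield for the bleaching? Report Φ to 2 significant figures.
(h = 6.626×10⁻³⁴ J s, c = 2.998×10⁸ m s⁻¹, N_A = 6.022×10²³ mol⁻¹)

Φ = 0.0026

Product: 0.0854 μmol = 8.54×10⁻⁸ mol.
Photon energy at 539 nm: hc/λ = (6.626×10⁻³⁴)(2.998×10⁸)/(539×10⁻⁹) = 3.685×10⁻¹⁹ J.
Energy delivered: (2.34 mW)(3760 s) = 8.798 J.
Photons incident: 8.798 / 3.685×10⁻¹⁹ = 2.388×10¹⁹, i.e. 2.388×10¹⁹/6.022×10²³ = 3.965×10⁻⁵ mol.
Photons absorbed: 0.830 × 3.965×10⁻⁵ = 3.291×10⁻⁵ mol.
Φ = 8.54×10⁻⁸ mol / 3.291×10⁻⁵ mol photons = 0.0026.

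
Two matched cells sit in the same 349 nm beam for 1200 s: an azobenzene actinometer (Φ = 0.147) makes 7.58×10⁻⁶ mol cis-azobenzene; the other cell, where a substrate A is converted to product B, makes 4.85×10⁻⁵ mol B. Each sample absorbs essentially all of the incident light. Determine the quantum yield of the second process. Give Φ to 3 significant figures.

Φ = 0.941

Photons absorbed by the actinometer: 7.58×10⁻⁶ / 0.147 = 5.156×10⁻⁵ mol.
Φ(unknown) = 4.85×10⁻⁵ / 5.156×10⁻⁵ = 0.941.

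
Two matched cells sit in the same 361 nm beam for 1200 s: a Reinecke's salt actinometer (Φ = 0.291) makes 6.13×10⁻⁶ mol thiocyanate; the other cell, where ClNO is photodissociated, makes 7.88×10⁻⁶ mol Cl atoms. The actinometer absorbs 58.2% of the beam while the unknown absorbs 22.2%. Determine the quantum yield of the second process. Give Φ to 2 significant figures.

Photons absorbed by the actinometer: 6.13×10⁻⁶ / 0.291 = 2.107×10⁻⁵ mol.
Incident flux: 2.107×10⁻⁵ / 0.582 = 3.620×10⁻⁵ einstein.
Absorbed by unknown: 0.222 × 3.620×10⁻⁵ = 8.036×10⁻⁶ mol.
Φ(unknown) = 7.88×10⁻⁶ / 8.036×10⁻⁶ = 0.98.

Φ = 0.98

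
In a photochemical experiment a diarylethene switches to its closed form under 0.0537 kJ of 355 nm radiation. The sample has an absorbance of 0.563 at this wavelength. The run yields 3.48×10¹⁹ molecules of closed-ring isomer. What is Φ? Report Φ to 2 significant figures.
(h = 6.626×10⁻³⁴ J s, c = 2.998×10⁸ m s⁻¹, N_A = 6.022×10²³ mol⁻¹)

Product: 3.48×10¹⁹ / 6.022×10²³ = 5.779×10⁻⁵ mol.
Photon energy at 355 nm: hc/λ = (6.626×10⁻³⁴)(2.998×10⁸)/(355×10⁻⁹) = 5.596×10⁻¹⁹ J.
Incident energy: 0.0537 kJ = 53.7 J.
Photons incident: 53.7 / 5.596×10⁻¹⁹ = 9.596×10¹⁹, i.e. 9.596×10¹⁹/6.022×10²³ = 1.593×10⁻⁴ mol.
Fraction absorbed: 1 − 10^(−0.563) = 0.7265.
Photons absorbed: 0.7265 × 1.593×10⁻⁴ = 1.157×10⁻⁴ mol.
Φ = 5.779×10⁻⁵ mol / 1.157×10⁻⁴ mol photons = 0.50.

Φ = 0.50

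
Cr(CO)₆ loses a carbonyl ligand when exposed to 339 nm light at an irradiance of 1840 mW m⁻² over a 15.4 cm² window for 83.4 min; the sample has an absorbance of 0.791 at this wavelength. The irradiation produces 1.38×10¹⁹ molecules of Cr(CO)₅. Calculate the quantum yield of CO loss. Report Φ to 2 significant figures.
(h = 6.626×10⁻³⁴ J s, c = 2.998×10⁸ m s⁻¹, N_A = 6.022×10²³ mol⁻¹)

Product: 1.38×10¹⁹ / 6.022×10²³ = 2.292×10⁻⁵ mol.
Photon energy at 339 nm: hc/λ = (6.626×10⁻³⁴)(2.998×10⁸)/(339×10⁻⁹) = 5.860×10⁻¹⁹ J.
Energy delivered: (1840 mW m⁻²)(15.4×10⁻⁴ m²)(5004 s) = 14.18 J.
Photons incident: 14.18 / 5.860×10⁻¹⁹ = 2.420×10¹⁹, i.e. 2.420×10¹⁹/6.022×10²³ = 4.019×10⁻⁵ mol.
Fraction absorbed: 1 − 10^(−0.791) = 0.8382.
Photons absorbed: 0.8382 × 4.019×10⁻⁵ = 3.369×10⁻⁵ mol.
Φ = 2.292×10⁻⁵ mol / 3.369×10⁻⁵ mol photons = 0.68.

Φ = 0.68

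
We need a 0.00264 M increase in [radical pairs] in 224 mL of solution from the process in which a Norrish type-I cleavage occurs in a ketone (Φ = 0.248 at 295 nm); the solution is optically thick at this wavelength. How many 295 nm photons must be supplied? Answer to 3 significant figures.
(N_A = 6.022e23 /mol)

Product: (0.00264 M)(0.224 L) = 5.914e-4 mol.
Photons that must be absorbed: 5.914e-4 / 0.248 = 0.002385 mol.
Photon count: 0.002385 × 6.022e23 = 1.44e21.

1.44e21 photons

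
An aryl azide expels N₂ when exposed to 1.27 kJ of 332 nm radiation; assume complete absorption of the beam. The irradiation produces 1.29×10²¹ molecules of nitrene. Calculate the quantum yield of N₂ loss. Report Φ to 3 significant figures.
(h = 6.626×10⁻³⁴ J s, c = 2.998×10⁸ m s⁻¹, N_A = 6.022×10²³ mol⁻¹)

Φ = 0.608

Product: 1.29×10²¹ / 6.022×10²³ = 0.002142 mol.
Photon energy at 332 nm: hc/λ = (6.626×10⁻³⁴)(2.998×10⁸)/(332×10⁻⁹) = 5.983×10⁻¹⁹ J.
Incident energy: 1.27 kJ = 1270 J.
Photons incident: 1270 / 5.983×10⁻¹⁹ = 2.123×10²¹, i.e. 2.123×10²¹/6.022×10²³ = 0.003525 mol.
Φ = 0.002142 mol / 0.003525 mol photons = 0.608.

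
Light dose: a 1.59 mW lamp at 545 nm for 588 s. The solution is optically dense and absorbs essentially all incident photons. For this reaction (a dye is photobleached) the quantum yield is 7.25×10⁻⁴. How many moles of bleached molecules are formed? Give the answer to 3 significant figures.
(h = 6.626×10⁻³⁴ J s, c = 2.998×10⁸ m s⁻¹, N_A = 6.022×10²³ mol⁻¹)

Photon energy at 545 nm: hc/λ = (6.626×10⁻³⁴)(2.998×10⁸)/(545×10⁻⁹) = 3.645×10⁻¹⁹ J.
Energy delivered: (1.59 mW)(588 s) = 0.9349 J.
Photons incident: 0.9349 / 3.645×10⁻¹⁹ = 2.565×10¹⁸, i.e. 2.565×10¹⁸/6.022×10²³ = 4.259×10⁻⁶ mol.
Product: Φ × n_abs = 7.25×10⁻⁴ × 4.259×10⁻⁶ = 3.088×10⁻⁹ mol.

3.09×10⁻⁹ mol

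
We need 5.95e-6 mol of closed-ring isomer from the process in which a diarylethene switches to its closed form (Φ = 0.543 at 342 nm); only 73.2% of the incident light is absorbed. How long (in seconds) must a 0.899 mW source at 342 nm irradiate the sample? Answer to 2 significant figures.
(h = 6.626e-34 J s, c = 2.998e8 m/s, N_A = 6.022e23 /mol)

Photons that must be absorbed: 5.95e-6 / 0.543 = 1.096e-5 mol.
Incident photons needed: 1.096e-5 / 0.732 = 1.497e-5 mol.
Photon energy: hc/λ = 5.808e-19 J; per mole, 3.498e5 J mol⁻¹.
Energy required: 1.497e-5 × 3.498e5 = 5.237 J.
Time: 5.237 J / 0.000899 W = 5800 s.

t ≈ 5800 s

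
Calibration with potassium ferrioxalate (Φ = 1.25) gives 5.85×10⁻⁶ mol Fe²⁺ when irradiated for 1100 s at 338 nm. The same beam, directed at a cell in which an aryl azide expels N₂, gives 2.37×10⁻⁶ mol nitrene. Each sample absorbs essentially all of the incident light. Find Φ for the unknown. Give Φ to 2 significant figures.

Photons absorbed by the actinometer: 5.85×10⁻⁶ / 1.25 = 4.680×10⁻⁶ mol.
Φ(unknown) = 2.37×10⁻⁶ / 4.680×10⁻⁶ = 0.51.

Φ = 0.51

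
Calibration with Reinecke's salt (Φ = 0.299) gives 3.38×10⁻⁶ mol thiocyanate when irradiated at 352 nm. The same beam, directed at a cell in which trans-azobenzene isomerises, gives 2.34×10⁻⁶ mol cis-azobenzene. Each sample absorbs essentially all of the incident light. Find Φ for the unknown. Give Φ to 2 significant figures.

Φ = 0.21

Photons absorbed by the actinometer: 3.38×10⁻⁶ / 0.299 = 1.130×10⁻⁵ mol.
Φ(unknown) = 2.34×10⁻⁶ / 1.130×10⁻⁵ = 0.21.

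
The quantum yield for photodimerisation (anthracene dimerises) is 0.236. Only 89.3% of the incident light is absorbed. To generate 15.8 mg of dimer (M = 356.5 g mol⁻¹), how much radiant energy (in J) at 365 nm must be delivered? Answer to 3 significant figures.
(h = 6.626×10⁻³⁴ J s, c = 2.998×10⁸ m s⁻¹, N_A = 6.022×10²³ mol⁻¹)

Product: 15.8 mg / 356.5 g mol⁻¹ = 4.432×10⁻⁵ mol.
Photons that must be absorbed: 4.432×10⁻⁵ / 0.236 = 1.878×10⁻⁴ mol.
Incident photons needed: 1.878×10⁻⁴ / 0.893 = 2.103×10⁻⁴ mol.
Photon energy: hc/λ = 5.442×10⁻¹⁹ J; per mole, 3.277×10⁵ J mol⁻¹.
Energy required: 2.103×10⁻⁴ × 3.277×10⁵ = 68.9 J.

68.9 J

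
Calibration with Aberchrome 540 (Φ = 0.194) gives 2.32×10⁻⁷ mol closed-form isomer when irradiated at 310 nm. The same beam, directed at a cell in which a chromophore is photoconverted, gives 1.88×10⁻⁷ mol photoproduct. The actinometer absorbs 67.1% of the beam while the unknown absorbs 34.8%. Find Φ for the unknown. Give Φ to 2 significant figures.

Photons absorbed by the actinometer: 2.32×10⁻⁷ / 0.194 = 1.196×10⁻⁶ mol.
Incident flux: 1.196×10⁻⁶ / 0.671 = 1.782×10⁻⁶ einstein.
Absorbed by unknown: 0.348 × 1.782×10⁻⁶ = 6.201×10⁻⁷ mol.
Φ(unknown) = 1.88×10⁻⁷ / 6.201×10⁻⁷ = 0.30.

Φ = 0.30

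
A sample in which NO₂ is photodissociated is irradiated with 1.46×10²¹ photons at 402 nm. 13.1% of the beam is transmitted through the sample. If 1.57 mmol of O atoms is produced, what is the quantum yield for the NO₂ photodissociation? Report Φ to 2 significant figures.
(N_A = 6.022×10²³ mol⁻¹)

Product: 1.57 mmol = 0.00157 mol.
Moles of photons: 1.46×10²¹ / 6.022×10²³ = 0.002424 mol.
Fraction absorbed: 1 − 13.1/100 = 0.8690.
Photons absorbed: 0.8690 × 0.002424 = 0.002106 mol.
Φ = 0.00157 mol / 0.002106 mol photons = 0.75.

Φ = 0.75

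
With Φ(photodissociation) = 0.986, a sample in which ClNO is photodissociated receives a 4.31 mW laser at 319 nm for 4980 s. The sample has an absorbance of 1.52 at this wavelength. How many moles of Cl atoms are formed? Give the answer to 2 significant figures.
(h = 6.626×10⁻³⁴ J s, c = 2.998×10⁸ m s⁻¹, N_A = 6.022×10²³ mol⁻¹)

Photon energy at 319 nm: hc/λ = (6.626×10⁻³⁴)(2.998×10⁸)/(319×10⁻⁹) = 6.227×10⁻¹⁹ J.
Energy delivered: (4.31 mW)(4980 s) = 21.46 J.
Photons incident: 21.46 / 6.227×10⁻¹⁹ = 3.446×10¹⁹, i.e. 3.446×10¹⁹/6.022×10²³ = 5.722×10⁻⁵ mol.
Fraction absorbed: 1 − 10^(−1.52) = 0.9698.
Photons absorbed: 0.9698 × 5.722×10⁻⁵ = 5.549×10⁻⁵ mol.
Product: Φ × n_abs = 0.986 × 5.549×10⁻⁵ = 5.471×10⁻⁵ mol.

5.5×10⁻⁵ mol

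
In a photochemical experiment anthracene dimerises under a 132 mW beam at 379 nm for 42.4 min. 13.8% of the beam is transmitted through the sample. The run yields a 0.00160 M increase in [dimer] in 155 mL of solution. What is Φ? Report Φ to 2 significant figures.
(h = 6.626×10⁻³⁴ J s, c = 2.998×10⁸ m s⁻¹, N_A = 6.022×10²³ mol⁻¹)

Φ = 0.27

Product: (0.00160 M)(0.155 L) = 2.480×10⁻⁴ mol.
Photon energy at 379 nm: hc/λ = (6.626×10⁻³⁴)(2.998×10⁸)/(379×10⁻⁹) = 5.241×10⁻¹⁹ J.
Energy delivered: (132 mW)(2544 s) = 335.8 J.
Photons incident: 335.8 / 5.241×10⁻¹⁹ = 6.407×10²⁰, i.e. 6.407×10²⁰/6.022×10²³ = 0.001064 mol.
Fraction absorbed: 1 − 13.8/100 = 0.8620.
Photons absorbed: 0.8620 × 0.001064 = 9.172×10⁻⁴ mol.
Φ = 2.480×10⁻⁴ mol / 9.172×10⁻⁴ mol photons = 0.27.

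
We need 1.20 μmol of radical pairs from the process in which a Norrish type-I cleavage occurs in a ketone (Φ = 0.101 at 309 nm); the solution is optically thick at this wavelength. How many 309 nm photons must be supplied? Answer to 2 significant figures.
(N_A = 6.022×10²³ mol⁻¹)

Product: 1.20 μmol = 1.20×10⁻⁶ mol.
Photons that must be absorbed: 1.20×10⁻⁶ / 0.101 = 1.188×10⁻⁵ mol.
Photon count: 1.188×10⁻⁵ × 6.022×10²³ = 7.2×10¹⁸.

7.2×10¹⁸ photons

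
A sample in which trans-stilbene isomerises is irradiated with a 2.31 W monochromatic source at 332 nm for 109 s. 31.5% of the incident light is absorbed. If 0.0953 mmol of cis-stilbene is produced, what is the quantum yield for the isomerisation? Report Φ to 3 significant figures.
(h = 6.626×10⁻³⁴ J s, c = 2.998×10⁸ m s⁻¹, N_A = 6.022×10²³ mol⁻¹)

Product: 0.0953 mmol = 9.53×10⁻⁵ mol.
Photon energy at 332 nm: hc/λ = (6.626×10⁻³⁴)(2.998×10⁸)/(332×10⁻⁹) = 5.983×10⁻¹⁹ J.
Energy delivered: (2.31 W)(109 s) = 251.8 J.
Photons incident: 251.8 / 5.983×10⁻¹⁹ = 4.209×10²⁰, i.e. 4.209×10²⁰/6.022×10²³ = 6.989×10⁻⁴ mol.
Photons absorbed: 0.315 × 6.989×10⁻⁴ = 2.202×10⁻⁴ mol.
Φ = 9.53×10⁻⁵ mol / 2.202×10⁻⁴ mol photons = 0.433.

Φ = 0.433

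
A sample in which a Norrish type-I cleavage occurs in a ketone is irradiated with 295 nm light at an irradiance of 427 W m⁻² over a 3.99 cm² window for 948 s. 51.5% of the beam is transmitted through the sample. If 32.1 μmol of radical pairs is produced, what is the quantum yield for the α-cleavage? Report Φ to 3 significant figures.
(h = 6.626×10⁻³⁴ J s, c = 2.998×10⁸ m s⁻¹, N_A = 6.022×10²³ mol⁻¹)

Product: 32.1 μmol = 3.21×10⁻⁵ mol.
Photon energy at 295 nm: hc/λ = (6.626×10⁻³⁴)(2.998×10⁸)/(295×10⁻⁹) = 6.734×10⁻¹⁹ J.
Energy delivered: (427 W m⁻²)(3.99×10⁻⁴ m²)(948 s) = 161.5 J.
Photons incident: 161.5 / 6.734×10⁻¹⁹ = 2.398×10²⁰, i.e. 2.398×10²⁰/6.022×10²³ = 3.982×10⁻⁴ mol.
Fraction absorbed: 1 − 51.5/100 = 0.4850.
Photons absorbed: 0.4850 × 3.982×10⁻⁴ = 1.931×10⁻⁴ mol.
Φ = 3.21×10⁻⁵ mol / 1.931×10⁻⁴ mol photons = 0.166.

Φ = 0.166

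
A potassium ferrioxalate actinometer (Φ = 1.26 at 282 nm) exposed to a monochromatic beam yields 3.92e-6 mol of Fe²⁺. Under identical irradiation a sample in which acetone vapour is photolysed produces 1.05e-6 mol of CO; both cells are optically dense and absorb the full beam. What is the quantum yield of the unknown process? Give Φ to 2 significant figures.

Φ = 0.34

Photons absorbed by the actinometer: 3.92e-6 / 1.26 = 3.111e-6 mol.
Φ(unknown) = 1.05e-6 / 3.111e-6 = 0.34.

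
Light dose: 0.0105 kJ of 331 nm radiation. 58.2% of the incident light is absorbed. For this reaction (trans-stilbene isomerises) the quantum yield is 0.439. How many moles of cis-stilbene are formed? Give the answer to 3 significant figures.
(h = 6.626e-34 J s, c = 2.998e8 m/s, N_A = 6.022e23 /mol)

7.42e-6 mol

Photon energy at 331 nm: hc/λ = (6.626e-34)(2.998e8)/(331e-9) = 6.001e-19 J.
Incident energy: 0.0105 kJ = 10.5 J.
Photons incident: 10.5 / 6.001e-19 = 1.750e19, i.e. 1.750e19/6.022e23 = 2.906e-5 mol.
Photons absorbed: 0.582 × 2.906e-5 = 1.691e-5 mol.
Product: Φ × n_abs = 0.439 × 1.691e-5 = 7.423e-6 mol.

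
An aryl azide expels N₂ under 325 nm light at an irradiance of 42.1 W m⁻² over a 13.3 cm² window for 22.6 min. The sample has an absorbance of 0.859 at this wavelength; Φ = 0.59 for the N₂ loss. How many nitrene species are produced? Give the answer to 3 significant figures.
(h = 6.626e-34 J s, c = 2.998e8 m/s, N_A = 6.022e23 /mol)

6.31e19 species

Photon energy at 325 nm: hc/λ = (6.626e-34)(2.998e8)/(325e-9) = 6.112e-19 J.
Energy delivered: (42.1 W m⁻²)(13.3e-4 m²)(1356 s) = 75.93 J.
Photons incident: 75.93 / 6.112e-19 = 1.242e20, i.e. 1.242e20/6.022e23 = 2.062e-4 mol.
Fraction absorbed: 1 − 10^(−0.859) = 0.8616.
Photons absorbed: 0.8616 × 2.062e-4 = 1.777e-4 mol.
Product: Φ × n_abs = 0.59 × 1.777e-4 = 1.048e-4 mol.
As a count: 1.048e-4 × 6.022e23 = 6.31e19.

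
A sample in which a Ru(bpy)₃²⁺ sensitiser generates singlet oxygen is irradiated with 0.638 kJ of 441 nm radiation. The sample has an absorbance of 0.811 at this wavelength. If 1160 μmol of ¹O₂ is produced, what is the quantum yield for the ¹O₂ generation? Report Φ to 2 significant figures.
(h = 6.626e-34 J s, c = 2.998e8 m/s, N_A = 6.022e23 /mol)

Φ = 0.58

Product: 1160 μmol = 0.00116 mol.
Photon energy at 441 nm: hc/λ = (6.626e-34)(2.998e8)/(441e-9) = 4.504e-19 J.
Incident energy: 0.638 kJ = 638 J.
Photons incident: 638 / 4.504e-19 = 1.417e21, i.e. 1.417e21/6.022e23 = 0.002353 mol.
Fraction absorbed: 1 − 10^(−0.811) = 0.8455.
Photons absorbed: 0.8455 × 0.002353 = 0.001989 mol.
Φ = 0.00116 mol / 0.001989 mol photons = 0.58.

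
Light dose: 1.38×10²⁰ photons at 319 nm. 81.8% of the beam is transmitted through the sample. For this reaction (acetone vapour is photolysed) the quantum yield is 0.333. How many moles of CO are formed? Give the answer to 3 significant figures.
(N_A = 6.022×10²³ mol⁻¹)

Moles of photons: 1.38×10²⁰ / 6.022×10²³ = 2.292×10⁻⁴ mol.
Fraction absorbed: 1 − 81.8/100 = 0.1820.
Photons absorbed: 0.1820 × 2.292×10⁻⁴ = 4.171×10⁻⁵ mol.
Product: Φ × n_abs = 0.333 × 4.171×10⁻⁵ = 1.389×10⁻⁵ mol.

1.39×10⁻⁵ mol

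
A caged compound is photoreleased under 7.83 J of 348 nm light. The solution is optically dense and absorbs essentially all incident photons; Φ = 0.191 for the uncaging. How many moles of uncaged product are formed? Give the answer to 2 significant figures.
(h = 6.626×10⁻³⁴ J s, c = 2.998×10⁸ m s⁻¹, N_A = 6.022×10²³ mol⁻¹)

4.4×10⁻⁶ mol

Photon energy at 348 nm: hc/λ = (6.626×10⁻³⁴)(2.998×10⁸)/(348×10⁻⁹) = 5.708×10⁻¹⁹ J.
Photons incident: 7.83 / 5.708×10⁻¹⁹ = 1.372×10¹⁹, i.e. 1.372×10¹⁹/6.022×10²³ = 2.278×10⁻⁵ mol.
Product: Φ × n_abs = 0.191 × 2.278×10⁻⁵ = 4.351×10⁻⁶ mol.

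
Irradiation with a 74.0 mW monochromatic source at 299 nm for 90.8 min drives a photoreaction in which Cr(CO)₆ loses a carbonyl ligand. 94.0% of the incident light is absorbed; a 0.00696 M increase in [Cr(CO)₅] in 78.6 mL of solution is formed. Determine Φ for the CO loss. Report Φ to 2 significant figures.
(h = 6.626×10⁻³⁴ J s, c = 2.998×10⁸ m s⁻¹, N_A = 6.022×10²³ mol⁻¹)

Product: (0.00696 M)(0.0786 L) = 5.471×10⁻⁴ mol.
Photon energy at 299 nm: hc/λ = (6.626×10⁻³⁴)(2.998×10⁸)/(299×10⁻⁹) = 6.644×10⁻¹⁹ J.
Energy delivered: (74.0 mW)(5448 s) = 403.2 J.
Photons incident: 403.2 / 6.644×10⁻¹⁹ = 6.069×10²⁰, i.e. 6.069×10²⁰/6.022×10²³ = 0.001008 mol.
Photons absorbed: 0.940 × 0.001008 = 9.475×10⁻⁴ mol.
Φ = 5.471×10⁻⁴ mol / 9.475×10⁻⁴ mol photons = 0.58.

Φ = 0.58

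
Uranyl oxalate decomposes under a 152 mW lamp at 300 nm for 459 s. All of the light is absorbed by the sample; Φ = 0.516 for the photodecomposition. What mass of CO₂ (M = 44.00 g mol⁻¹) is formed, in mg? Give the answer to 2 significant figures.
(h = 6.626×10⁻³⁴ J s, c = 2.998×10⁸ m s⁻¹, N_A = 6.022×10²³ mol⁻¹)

Photon energy at 300 nm: hc/λ = (6.626×10⁻³⁴)(2.998×10⁸)/(300×10⁻⁹) = 6.622×10⁻¹⁹ J.
Energy delivered: (152 mW)(459 s) = 69.77 J.
Photons incident: 69.77 / 6.622×10⁻¹⁹ = 1.054×10²⁰, i.e. 1.054×10²⁰/6.022×10²³ = 1.750×10⁻⁴ mol.
Product: Φ × n_abs = 0.516 × 1.750×10⁻⁴ = 9.030×10⁻⁵ mol.
Mass: 9.030×10⁻⁵ × 44.00 = 0.003973 g = 4.0 mg.

4.0 mg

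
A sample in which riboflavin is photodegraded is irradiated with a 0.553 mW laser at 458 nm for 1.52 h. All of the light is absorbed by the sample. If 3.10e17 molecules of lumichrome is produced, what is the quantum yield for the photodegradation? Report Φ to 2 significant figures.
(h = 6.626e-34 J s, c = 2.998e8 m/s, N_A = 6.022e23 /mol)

Φ = 0.044

Product: 3.10e17 / 6.022e23 = 5.148e-7 mol.
Photon energy at 458 nm: hc/λ = (6.626e-34)(2.998e8)/(458e-9) = 4.337e-19 J.
Energy delivered: (0.553 mW)(5472 s) = 3.026 J.
Photons incident: 3.026 / 4.337e-19 = 6.977e18, i.e. 6.977e18/6.022e23 = 1.159e-5 mol.
Φ = 5.148e-7 mol / 1.159e-5 mol photons = 0.044.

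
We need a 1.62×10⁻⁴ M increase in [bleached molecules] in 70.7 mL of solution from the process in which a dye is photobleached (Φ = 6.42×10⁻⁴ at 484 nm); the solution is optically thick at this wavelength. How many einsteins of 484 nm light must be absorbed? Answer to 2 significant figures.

0.018 einstein

Product: (1.62×10⁻⁴ M)(0.0707 L) = 1.145×10⁻⁵ mol.
Photons that must be absorbed: 1.145×10⁻⁵ / 6.42×10⁻⁴ = 0.01783 mol.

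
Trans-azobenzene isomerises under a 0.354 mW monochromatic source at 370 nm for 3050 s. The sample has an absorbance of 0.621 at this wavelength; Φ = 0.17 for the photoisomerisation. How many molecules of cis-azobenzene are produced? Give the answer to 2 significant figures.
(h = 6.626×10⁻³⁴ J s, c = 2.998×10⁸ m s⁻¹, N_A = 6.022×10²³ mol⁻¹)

2.6×10¹⁷ molecules

Photon energy at 370 nm: hc/λ = (6.626×10⁻³⁴)(2.998×10⁸)/(370×10⁻⁹) = 5.369×10⁻¹⁹ J.
Energy delivered: (0.354 mW)(3050 s) = 1.080 J.
Photons incident: 1.080 / 5.369×10⁻¹⁹ = 2.012×10¹⁸, i.e. 2.012×10¹⁸/6.022×10²³ = 3.341×10⁻⁶ mol.
Fraction absorbed: 1 − 10^(−0.621) = 0.7607.
Photons absorbed: 0.7607 × 3.341×10⁻⁶ = 2.541×10⁻⁶ mol.
Product: Φ × n_abs = 0.17 × 2.541×10⁻⁶ = 4.320×10⁻⁷ mol.
As a count: 4.320×10⁻⁷ × 6.022×10²³ = 2.6×10¹⁷.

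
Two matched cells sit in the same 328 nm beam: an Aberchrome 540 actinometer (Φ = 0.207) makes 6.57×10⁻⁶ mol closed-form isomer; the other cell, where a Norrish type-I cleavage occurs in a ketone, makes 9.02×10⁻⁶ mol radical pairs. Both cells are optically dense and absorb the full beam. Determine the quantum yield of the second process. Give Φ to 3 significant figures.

Photons absorbed by the actinometer: 6.57×10⁻⁶ / 0.207 = 3.174×10⁻⁵ mol.
Φ(unknown) = 9.02×10⁻⁶ / 3.174×10⁻⁵ = 0.284.

Φ = 0.284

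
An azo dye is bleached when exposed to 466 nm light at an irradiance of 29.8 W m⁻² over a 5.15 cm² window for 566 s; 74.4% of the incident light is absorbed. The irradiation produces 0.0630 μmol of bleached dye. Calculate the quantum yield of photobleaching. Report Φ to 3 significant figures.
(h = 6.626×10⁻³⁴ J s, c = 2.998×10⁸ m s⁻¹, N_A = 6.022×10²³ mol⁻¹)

Φ = 0.00250

Product: 0.0630 μmol = 6.30×10⁻⁸ mol.
Photon energy at 466 nm: hc/λ = (6.626×10⁻³⁴)(2.998×10⁸)/(466×10⁻⁹) = 4.263×10⁻¹⁹ J.
Energy delivered: (29.8 W m⁻²)(5.15×10⁻⁴ m²)(566 s) = 8.686 J.
Photons incident: 8.686 / 4.263×10⁻¹⁹ = 2.038×10¹⁹, i.e. 2.038×10¹⁹/6.022×10²³ = 3.384×10⁻⁵ mol.
Photons absorbed: 0.744 × 3.384×10⁻⁵ = 2.518×10⁻⁵ mol.
Φ = 6.30×10⁻⁸ mol / 2.518×10⁻⁵ mol photons = 0.00250.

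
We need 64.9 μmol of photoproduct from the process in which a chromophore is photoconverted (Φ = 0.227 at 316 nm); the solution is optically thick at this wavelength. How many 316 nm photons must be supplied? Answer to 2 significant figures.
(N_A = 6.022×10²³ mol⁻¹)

1.7×10²⁰ photons

Product: 64.9 μmol = 6.49×10⁻⁵ mol.
Photons that must be absorbed: 6.49×10⁻⁵ / 0.227 = 2.859×10⁻⁴ mol.
Photon count: 2.859×10⁻⁴ × 6.022×10²³ = 1.7×10²⁰.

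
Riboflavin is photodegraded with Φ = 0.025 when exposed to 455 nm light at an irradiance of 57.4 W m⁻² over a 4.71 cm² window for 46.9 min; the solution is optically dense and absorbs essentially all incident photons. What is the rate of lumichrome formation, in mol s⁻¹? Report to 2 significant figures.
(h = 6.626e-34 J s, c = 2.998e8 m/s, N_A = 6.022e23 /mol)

Photon energy at 455 nm: hc/λ = (6.626e-34)(2.998e8)/(455e-9) = 4.366e-19 J.
Energy delivered: (57.4 W m⁻²)(4.71e-4 m²)(2814 s) = 76.08 J.
Photons incident: 76.08 / 4.366e-19 = 1.743e20, i.e. 1.743e20/6.022e23 = 2.894e-4 mol.
Product formed: 0.025 × 2.894e-4 = 7.235e-6 mol.
Rate: 7.235e-6 / 2814 s = 2.6e-9 mol s⁻¹.

2.6e-9 mol s⁻¹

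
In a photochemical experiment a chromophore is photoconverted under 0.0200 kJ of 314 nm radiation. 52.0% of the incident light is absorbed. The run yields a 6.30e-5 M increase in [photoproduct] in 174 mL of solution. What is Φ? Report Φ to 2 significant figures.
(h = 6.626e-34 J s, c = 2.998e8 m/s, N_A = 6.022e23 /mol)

Product: (6.30e-5 M)(0.174 L) = 1.096e-5 mol.
Photon energy at 314 nm: hc/λ = (6.626e-34)(2.998e8)/(314e-9) = 6.326e-19 J.
Incident energy: 0.0200 kJ = 20.0 J.
Photons incident: 20.0 / 6.326e-19 = 3.162e19, i.e. 3.162e19/6.022e23 = 5.251e-5 mol.
Photons absorbed: 0.520 × 5.251e-5 = 2.731e-5 mol.
Φ = 1.096e-5 mol / 2.731e-5 mol photons = 0.40.

Φ = 0.40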